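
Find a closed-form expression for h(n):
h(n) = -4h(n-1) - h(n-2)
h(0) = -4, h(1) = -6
Characteristic equation: x² + 4x + 1 = 0.
Discriminant Δ = (-4)² + 4·(-1) = 12.
Roots r₁,₂ = (-4 ± √12)/2, so r₁ = -2 + \sqrt{3}, r₂ = -2 - \sqrt{3}.
General solution: h(n) = A·r₁^n + B·r₂^n.
From the initial conditions, A + B = -4 and r₁A + r₂B = -6.
Since r₁ - r₂ = √12: A = (-6 - (-4)r₂)/√12 = - \frac{7 \sqrt{3}}{3} - 2, and B = -4 - A = -2 + \frac{7 \sqrt{3}}{3}.
So h(n) = \left(- \frac{7 \sqrt{3}}{3} - 2\right)\left(-2 + \sqrt{3}\right)^n + \left(-2 + \frac{7 \sqrt{3}}{3}\right)\left(-2 - \sqrt{3}\right)^n.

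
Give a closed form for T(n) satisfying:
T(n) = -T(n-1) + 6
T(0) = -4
First-order linear non-homogeneous.
Homogeneous solution: T_h(n) = A·(-1)^n.
Try constant particular solution T_p = K: K = -K + 6 ⇒ K = 3.
General: T(n) = A·(-1)^n + 3.
Apply T(0) = -4: A + 3 = -4 ⇒ A = -7.
So T(n) = 3 - 7 \left(-1\right)^{n}.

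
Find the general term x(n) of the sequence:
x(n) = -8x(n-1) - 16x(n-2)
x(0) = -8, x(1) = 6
Characteristic equation: x² + 8x + 16 = 0, which is (x - (-4))².
Repeated root r = -4.
General solution: x(n) = (A + Bn)·(-4)^n.
From x(0) = -8: A = -8.
From x(1) = 6: (A + B)·(-4) = 6 ⇒ B = \frac{13}{2}.
So x(n) = \left(\frac{13 n}{2} - 8\right) \cdot (-4)^n.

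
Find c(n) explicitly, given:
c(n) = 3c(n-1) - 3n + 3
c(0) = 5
First-order linear with linear forcing.
Homogeneous solution: c_h(n) = A·(3)^n.
Try particular c_p(n) = pn + q. Substituting:
  pn + q = 3(p(n-1) + q) - 3n + 3.
Matching the n-coefficient: p = 3p - 3 ⇒ p = \frac{3}{2}.
Matching constants: q = -3p + 3q + 3 ⇒ q = \frac{3}{4}.
General: c(n) = A·(3)^n + \frac{3 n}{2} + \frac{3}{4}.
Apply c(0) = 5: A + \frac{3}{4} = 5 ⇒ A = \frac{17}{4}.
So c(n) = \frac{17 \cdot 3^{n}}{4} + \frac{3 n}{2} + \frac{3}{4}.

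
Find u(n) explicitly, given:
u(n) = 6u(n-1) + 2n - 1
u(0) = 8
First-order linear with linear forcing.
Homogeneous solution: u_h(n) = A·(6)^n.
Try particular u_p(n) = pn + q. Substituting:
  pn + q = 6(p(n-1) + q) + 2n - 1.
Matching the n-coefficient: p = 6p + 2 ⇒ p = - \frac{2}{5}.
Matching constants: q = -6p + 6q - 1 ⇒ q = - \frac{7}{25}.
General: u(n) = A·(6)^n - \frac{2 n}{5} - \frac{7}{25}.
Apply u(0) = 8: A - \frac{7}{25} = 8 ⇒ A = \frac{207}{25}.
So u(n) = \frac{207 \cdot 6^{n}}{25} - \frac{2 n}{5} - \frac{7}{25}.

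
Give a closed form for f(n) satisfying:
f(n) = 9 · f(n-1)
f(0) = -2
Pure geometric recurrence with ratio 9.
By induction f(n) = f(0) · (9)^n = - 2 \cdot 9^{n}.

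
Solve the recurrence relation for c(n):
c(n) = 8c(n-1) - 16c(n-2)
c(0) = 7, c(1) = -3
Characteristic equation: x² - 8x + 16 = 0, which is (x - (4))².
Repeated root r = 4.
General solution: c(n) = (A + Bn)·(4)^n.
From c(0) = 7: A = 7.
From c(1) = -3: (A + B)·(4) = -3 ⇒ B = - \frac{31}{4}.
So c(n) = \left(7 - \frac{31 n}{4}\right) \cdot (4)^n.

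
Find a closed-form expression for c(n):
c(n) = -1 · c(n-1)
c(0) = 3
Pure geometric recurrence with ratio -1.
By induction c(n) = c(0) · (-1)^n = 3 \left(-1\right)^{n}.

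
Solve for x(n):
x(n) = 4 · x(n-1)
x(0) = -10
Pure geometric recurrence with ratio 4.
By induction x(n) = x(0) · (4)^n = - 10 \cdot 4^{n}.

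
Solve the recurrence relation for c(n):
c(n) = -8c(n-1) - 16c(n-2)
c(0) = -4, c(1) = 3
Characteristic equation: x² + 8x + 16 = 0, which is (x - (-4))².
Repeated root r = -4.
General solution: c(n) = (A + Bn)·(-4)^n.
From c(0) = -4: A = -4.
From c(1) = 3: (A + B)·(-4) = 3 ⇒ B = \frac{13}{4}.
So c(n) = \left(\frac{13 n}{4} - 4\right) \cdot (-4)^n.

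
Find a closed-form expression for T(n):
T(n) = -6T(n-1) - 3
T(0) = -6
First-order linear non-homogeneous.
Homogeneous solution: T_h(n) = A·(-6)^n.
Try constant particular solution T_p = K: K = -6K - 3 ⇒ K = - \frac{3}{7}.
General: T(n) = A·(-6)^n - \frac{3}{7}.
Apply T(0) = -6: A - \frac{3}{7} = -6 ⇒ A = - \frac{39}{7}.
So T(n) = - \frac{39 \left(-6\right)^{n}}{7} - \frac{3}{7}.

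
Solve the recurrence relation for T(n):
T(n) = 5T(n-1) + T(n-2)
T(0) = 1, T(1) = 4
Characteristic equation: x² - 5x - 1 = 0.
Discriminant Δ = (5)² + 4·(1) = 29.
Roots r₁,₂ = (5 ± √29)/2, so r₁ = \frac{5}{2} + \frac{\sqrt{29}}{2}, r₂ = \frac{5}{2} - \frac{\sqrt{29}}{2}.
General solution: T(n) = A·r₁^n + B·r₂^n.
From the initial conditions, A + B = 1 and r₁A + r₂B = 4.
Since r₁ - r₂ = √29: A = (4 - (1)r₂)/√29 = \frac{3 \sqrt{29}}{58} + \frac{1}{2}, and B = 1 - A = \frac{1}{2} - \frac{3 \sqrt{29}}{58}.
So T(n) = \left(\frac{3 \sqrt{29}}{58} + \frac{1}{2}\right)\left(\frac{5}{2} + \frac{\sqrt{29}}{2}\right)^n + \left(\frac{1}{2} - \frac{3 \sqrt{29}}{58}\right)\left(\frac{5}{2} - \frac{\sqrt{29}}{2}\right)^n.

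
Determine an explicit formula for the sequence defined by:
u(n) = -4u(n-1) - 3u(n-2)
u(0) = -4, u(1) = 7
Characteristic equation: x² + 4x + 3 = 0, which factors as (x - (-1))(x - (-3)) = 0.
Roots r₁ = -1, r₂ = -3 (distinct).
General solution: u(n) = A·(-1)^n + B·(-3)^n.
From u(0) = -4: A + B = -4.
From u(1) = 7: -A - 3B = 7.
Solving: A = - \frac{5}{2}, B = - \frac{3}{2}.
So u(n) = - \frac{5 \left(-1\right)^{n}}{2} - \frac{3 \left(-3\right)^{n}}{2}.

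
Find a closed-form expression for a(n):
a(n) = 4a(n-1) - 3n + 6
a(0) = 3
First-order linear with linear forcing.
Homogeneous solution: a_h(n) = A·(4)^n.
Try particular a_p(n) = pn + q. Substituting:
  pn + q = 4(p(n-1) + q) - 3n + 6.
Matching the n-coefficient: p = 4p - 3 ⇒ p = 1.
Matching constants: q = -4p + 4q + 6 ⇒ q = - \frac{2}{3}.
General: a(n) = A·(4)^n + n - \frac{2}{3}.
Apply a(0) = 3: A - \frac{2}{3} = 3 ⇒ A = \frac{11}{3}.
So a(n) = \frac{11 \cdot 4^{n}}{3} + n - \frac{2}{3}.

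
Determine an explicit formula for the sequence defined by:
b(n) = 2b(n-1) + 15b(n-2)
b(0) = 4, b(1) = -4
Characteristic equation: x² - 2x - 15 = 0, which factors as (x - (5))(x - (-3)) = 0.
Roots r₁ = 5, r₂ = -3 (distinct).
General solution: b(n) = A·(5)^n + B·(-3)^n.
From b(0) = 4: A + B = 4.
From b(1) = -4: 5A - 3B = -4.
Solving: A = 1, B = 3.
So b(n) = 3 \left(-3\right)^{n} + 5^{n}.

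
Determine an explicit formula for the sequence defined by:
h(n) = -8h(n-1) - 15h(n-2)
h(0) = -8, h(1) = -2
Characteristic equation: x² + 8x + 15 = 0, which factors as (x - (-5))(x - (-3)) = 0.
Roots r₁ = -5, r₂ = -3 (distinct).
General solution: h(n) = A·(-5)^n + B·(-3)^n.
From h(0) = -8: A + B = -8.
From h(1) = -2: -5A - 3B = -2.
Solving: A = 13, B = -21.
So h(n) = - 21 \left(-3\right)^{n} + 13 \left(-5\right)^{n}.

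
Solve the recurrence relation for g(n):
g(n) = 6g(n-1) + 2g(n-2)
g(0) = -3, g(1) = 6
Characteristic equation: x² - 6x - 2 = 0.
Discriminant Δ = (6)² + 4·(2) = 44.
Roots r₁,₂ = (6 ± √44)/2, so r₁ = 3 + \sqrt{11}, r₂ = 3 - \sqrt{11}.
General solution: g(n) = A·r₁^n + B·r₂^n.
From the initial conditions, A + B = -3 and r₁A + r₂B = 6.
Since r₁ - r₂ = √44: A = (6 - (-3)r₂)/√44 = - \frac{3}{2} + \frac{15 \sqrt{11}}{22}, and B = -3 - A = - \frac{15 \sqrt{11}}{22} - \frac{3}{2}.
So g(n) = \left(- \frac{3}{2} + \frac{15 \sqrt{11}}{22}\right)\left(3 + \sqrt{11}\right)^n + \left(- \frac{15 \sqrt{11}}{22} - \frac{3}{2}\right)\left(3 - \sqrt{11}\right)^n.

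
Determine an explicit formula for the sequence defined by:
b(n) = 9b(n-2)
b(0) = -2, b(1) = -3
Characteristic equation: x² - 9 = 0, which factors as (x - (-3))(x - (3)) = 0.
Roots r₁ = -3, r₂ = 3 (distinct).
General solution: b(n) = A·(-3)^n + B·(3)^n.
From b(0) = -2: A + B = -2.
From b(1) = -3: -3A + 3B = -3.
Solving: A = - \frac{1}{2}, B = - \frac{3}{2}.
So b(n) = - \frac{\left(-3\right)^{n}}{2} - \frac{3 \cdot 3^{n}}{2}.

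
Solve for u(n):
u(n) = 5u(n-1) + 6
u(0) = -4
First-order linear non-homogeneous.
Homogeneous solution: u_h(n) = A·(5)^n.
Try constant particular solution u_p = K: K = 5K + 6 ⇒ K = - \frac{3}{2}.
General: u(n) = A·(5)^n - \frac{3}{2}.
Apply u(0) = -4: A - \frac{3}{2} = -4 ⇒ A = - \frac{5}{2}.
So u(n) = - \frac{5 \cdot 5^{n}}{2} - \frac{3}{2}.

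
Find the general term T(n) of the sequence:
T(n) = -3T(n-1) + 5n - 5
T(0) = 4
First-order linear with linear forcing.
Homogeneous solution: T_h(n) = A·(-3)^n.
Try particular T_p(n) = pn + q. Substituting:
  pn + q = -3(p(n-1) + q) + 5n - 5.
Matching the n-coefficient: p = -3p + 5 ⇒ p = \frac{5}{4}.
Matching constants: q = 3p - 3q - 5 ⇒ q = - \frac{5}{16}.
General: T(n) = A·(-3)^n + \frac{5 n}{4} - \frac{5}{16}.
Apply T(0) = 4: A - \frac{5}{16} = 4 ⇒ A = \frac{69}{16}.
So T(n) = \frac{69 \left(-3\right)^{n}}{16} + \frac{5 n}{4} - \frac{5}{16}.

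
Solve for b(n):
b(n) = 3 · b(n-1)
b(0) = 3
Pure geometric recurrence with ratio 3.
By induction b(n) = b(0) · (3)^n = 3 \cdot 3^{n}.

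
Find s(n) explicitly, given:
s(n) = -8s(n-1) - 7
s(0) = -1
First-order linear non-homogeneous.
Homogeneous solution: s_h(n) = A·(-8)^n.
Try constant particular solution s_p = K: K = -8K - 7 ⇒ K = - \frac{7}{9}.
General: s(n) = A·(-8)^n - \frac{7}{9}.
Apply s(0) = -1: A - \frac{7}{9} = -1 ⇒ A = - \frac{2}{9}.
So s(n) = - \frac{2 \left(-8\right)^{n}}{9} - \frac{7}{9}.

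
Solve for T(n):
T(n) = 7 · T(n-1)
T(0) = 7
Pure geometric recurrence with ratio 7.
By induction T(n) = T(0) · (7)^n = 7 \cdot 7^{n}.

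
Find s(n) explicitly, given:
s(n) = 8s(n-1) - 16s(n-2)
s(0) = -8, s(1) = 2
Characteristic equation: x² - 8x + 16 = 0, which is (x - (4))².
Repeated root r = 4.
General solution: s(n) = (A + Bn)·(4)^n.
From s(0) = -8: A = -8.
From s(1) = 2: (A + B)·(4) = 2 ⇒ B = \frac{17}{2}.
So s(n) = \left(\frac{17 n}{2} - 8\right) \cdot (4)^n.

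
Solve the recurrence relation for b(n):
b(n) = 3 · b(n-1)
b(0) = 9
Pure geometric recurrence with ratio 3.
By induction b(n) = b(0) · (3)^n = 9 \cdot 3^{n}.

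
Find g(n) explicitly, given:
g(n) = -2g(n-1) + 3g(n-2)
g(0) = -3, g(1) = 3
Characteristic equation: x² + 2x - 3 = 0, which factors as (x - (1))(x - (-3)) = 0.
Roots r₁ = 1, r₂ = -3 (distinct).
General solution: g(n) = A·(1)^n + B·(-3)^n.
From g(0) = -3: A + B = -3.
From g(1) = 3: A - 3B = 3.
Solving: A = - \frac{3}{2}, B = - \frac{3}{2}.
So g(n) = - \frac{3 \left(-3\right)^{n}}{2} - \frac{3}{2}.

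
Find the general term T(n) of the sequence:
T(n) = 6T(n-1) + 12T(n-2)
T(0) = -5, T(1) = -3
Characteristic equation: x² - 6x - 12 = 0.
Discriminant Δ = (6)² + 4·(12) = 84.
Roots r₁,₂ = (6 ± √84)/2, so r₁ = 3 + \sqrt{21}, r₂ = 3 - \sqrt{21}.
General solution: T(n) = A·r₁^n + B·r₂^n.
From the initial conditions, A + B = -5 and r₁A + r₂B = -3.
Since r₁ - r₂ = √84: A = (-3 - (-5)r₂)/√84 = - \frac{5}{2} + \frac{2 \sqrt{21}}{7}, and B = -5 - A = - \frac{5}{2} - \frac{2 \sqrt{21}}{7}.
So T(n) = \left(- \frac{5}{2} + \frac{2 \sqrt{21}}{7}\right)\left(3 + \sqrt{21}\right)^n + \left(- \frac{5}{2} - \frac{2 \sqrt{21}}{7}\right)\left(3 - \sqrt{21}\right)^n.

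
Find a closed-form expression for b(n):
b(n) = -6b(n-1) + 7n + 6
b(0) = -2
First-order linear with linear forcing.
Homogeneous solution: b_h(n) = A·(-6)^n.
Try particular b_p(n) = pn + q. Substituting:
  pn + q = -6(p(n-1) + q) + 7n + 6.
Matching the n-coefficient: p = -6p + 7 ⇒ p = 1.
Matching constants: q = 6p - 6q + 6 ⇒ q = \frac{12}{7}.
General: b(n) = A·(-6)^n + n + \frac{12}{7}.
Apply b(0) = -2: A + \frac{12}{7} = -2 ⇒ A = - \frac{26}{7}.
So b(n) = - \frac{26 \left(-6\right)^{n}}{7} + n + \frac{12}{7}.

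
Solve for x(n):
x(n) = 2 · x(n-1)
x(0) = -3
Pure geometric recurrence with ratio 2.
By induction x(n) = x(0) · (2)^n = - 3 \cdot 2^{n}.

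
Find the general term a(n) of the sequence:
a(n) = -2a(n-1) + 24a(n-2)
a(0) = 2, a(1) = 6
Characteristic equation: x² + 2x - 24 = 0, which factors as (x - (4))(x - (-6)) = 0.
Roots r₁ = 4, r₂ = -6 (distinct).
General solution: a(n) = A·(4)^n + B·(-6)^n.
From a(0) = 2: A + B = 2.
From a(1) = 6: 4A - 6B = 6.
Solving: A = \frac{9}{5}, B = \frac{1}{5}.
So a(n) = \frac{\left(-6\right)^{n}}{5} + \frac{9 \cdot 4^{n}}{5}.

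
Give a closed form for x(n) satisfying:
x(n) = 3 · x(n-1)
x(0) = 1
Pure geometric recurrence with ratio 3.
By induction x(n) = x(0) · (3)^n = 3^{n}.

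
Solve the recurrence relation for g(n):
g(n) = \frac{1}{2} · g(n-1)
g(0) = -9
Pure geometric recurrence with ratio \frac{1}{2}.
By induction g(n) = g(0) · (\frac{1}{2})^n = - 9 \cdot 2^{- n}.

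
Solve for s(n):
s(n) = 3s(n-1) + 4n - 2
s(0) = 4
First-order linear with linear forcing.
Homogeneous solution: s_h(n) = A·(3)^n.
Try particular s_p(n) = pn + q. Substituting:
  pn + q = 3(p(n-1) + q) + 4n - 2.
Matching the n-coefficient: p = 3p + 4 ⇒ p = -2.
Matching constants: q = -3p + 3q - 2 ⇒ q = -2.
General: s(n) = A·(3)^n - 2 n - 2.
Apply s(0) = 4: A - 2 = 4 ⇒ A = 6.
So s(n) = 6 \cdot 3^{n} - 2 n - 2.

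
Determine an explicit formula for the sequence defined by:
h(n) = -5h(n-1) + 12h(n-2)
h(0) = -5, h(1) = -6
Characteristic equation: x² + 5x - 12 = 0.
Discriminant Δ = (-5)² + 4·(12) = 73.
Roots r₁,₂ = (-5 ± √73)/2, so r₁ = - \frac{5}{2} + \frac{\sqrt{73}}{2}, r₂ = - \frac{\sqrt{73}}{2} - \frac{5}{2}.
General solution: h(n) = A·r₁^n + B·r₂^n.
From the initial conditions, A + B = -5 and r₁A + r₂B = -6.
Since r₁ - r₂ = √73: A = (-6 - (-5)r₂)/√73 = - \frac{5}{2} - \frac{37 \sqrt{73}}{146}, and B = -5 - A = - \frac{5}{2} + \frac{37 \sqrt{73}}{146}.
So h(n) = \left(- \frac{5}{2} - \frac{37 \sqrt{73}}{146}\right)\left(- \frac{5}{2} + \frac{\sqrt{73}}{2}\right)^n + \left(- \frac{5}{2} + \frac{37 \sqrt{73}}{146}\right)\left(- \frac{\sqrt{73}}{2} - \frac{5}{2}\right)^n.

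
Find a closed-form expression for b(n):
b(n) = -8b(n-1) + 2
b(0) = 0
First-order linear non-homogeneous.
Homogeneous solution: b_h(n) = A·(-8)^n.
Try constant particular solution b_p = K: K = -8K + 2 ⇒ K = \frac{2}{9}.
General: b(n) = A·(-8)^n + \frac{2}{9}.
Apply b(0) = 0: A + \frac{2}{9} = 0 ⇒ A = - \frac{2}{9}.
So b(n) = \frac{2}{9} - \frac{2 \left(-8\right)^{n}}{9}.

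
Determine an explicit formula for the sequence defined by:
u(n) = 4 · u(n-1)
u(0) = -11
Pure geometric recurrence with ratio 4.
By induction u(n) = u(0) · (4)^n = - 11 \cdot 4^{n}.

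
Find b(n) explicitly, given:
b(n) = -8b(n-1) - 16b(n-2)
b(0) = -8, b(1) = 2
Characteristic equation: x² + 8x + 16 = 0, which is (x - (-4))².
Repeated root r = -4.
General solution: b(n) = (A + Bn)·(-4)^n.
From b(0) = -8: A = -8.
From b(1) = 2: (A + B)·(-4) = 2 ⇒ B = \frac{15}{2}.
So b(n) = \left(\frac{15 n}{2} - 8\right) \cdot (-4)^n.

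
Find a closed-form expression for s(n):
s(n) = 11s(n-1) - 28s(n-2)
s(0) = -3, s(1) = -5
Characteristic equation: x² - 11x + 28 = 0, which factors as (x - (7))(x - (4)) = 0.
Roots r₁ = 7, r₂ = 4 (distinct).
General solution: s(n) = A·(7)^n + B·(4)^n.
From s(0) = -3: A + B = -3.
From s(1) = -5: 7A + 4B = -5.
Solving: A = \frac{7}{3}, B = - \frac{16}{3}.
So s(n) = - \frac{16 \cdot 4^{n}}{3} + \frac{7 \cdot 7^{n}}{3}.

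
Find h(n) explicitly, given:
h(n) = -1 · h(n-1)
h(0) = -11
Pure geometric recurrence with ratio -1.
By induction h(n) = h(0) · (-1)^n = - 11 \left(-1\right)^{n}.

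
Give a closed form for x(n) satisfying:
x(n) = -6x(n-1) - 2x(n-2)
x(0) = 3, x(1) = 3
Characteristic equation: x² + 6x + 2 = 0.
Discriminant Δ = (-6)² + 4·(-2) = 28.
Roots r₁,₂ = (-6 ± √28)/2, so r₁ = -3 + \sqrt{7}, r₂ = -3 - \sqrt{7}.
General solution: x(n) = A·r₁^n + B·r₂^n.
From the initial conditions, A + B = 3 and r₁A + r₂B = 3.
Since r₁ - r₂ = √28: A = (3 - (3)r₂)/√28 = \frac{3}{2} + \frac{6 \sqrt{7}}{7}, and B = 3 - A = \frac{3}{2} - \frac{6 \sqrt{7}}{7}.
So x(n) = \left(\frac{3}{2} + \frac{6 \sqrt{7}}{7}\right)\left(-3 + \sqrt{7}\right)^n + \left(\frac{3}{2} - \frac{6 \sqrt{7}}{7}\right)\left(-3 - \sqrt{7}\right)^n.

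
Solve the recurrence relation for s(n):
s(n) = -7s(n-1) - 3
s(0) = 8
First-order linear non-homogeneous.
Homogeneous solution: s_h(n) = A·(-7)^n.
Try constant particular solution s_p = K: K = -7K - 3 ⇒ K = - \frac{3}{8}.
General: s(n) = A·(-7)^n - \frac{3}{8}.
Apply s(0) = 8: A - \frac{3}{8} = 8 ⇒ A = \frac{67}{8}.
So s(n) = \frac{67 \left(-7\right)^{n}}{8} - \frac{3}{8}.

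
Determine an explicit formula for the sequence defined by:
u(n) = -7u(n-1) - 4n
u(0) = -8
First-order linear with linear forcing.
Homogeneous solution: u_h(n) = A·(-7)^n.
Try particular u_p(n) = pn + q. Substituting:
  pn + q = -7(p(n-1) + q) - 4n.
Matching the n-coefficient: p = -7p - 4 ⇒ p = - \frac{1}{2}.
Matching constants: q = 7p - 7q ⇒ q = - \frac{7}{16}.
General: u(n) = A·(-7)^n - \frac{n}{2} - \frac{7}{16}.
Apply u(0) = -8: A - \frac{7}{16} = -8 ⇒ A = - \frac{121}{16}.
So u(n) = - \frac{121 \left(-7\right)^{n}}{16} - \frac{n}{2} - \frac{7}{16}.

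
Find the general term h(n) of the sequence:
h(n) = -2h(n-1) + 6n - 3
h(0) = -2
First-order linear with linear forcing.
Homogeneous solution: h_h(n) = A·(-2)^n.
Try particular h_p(n) = pn + q. Substituting:
  pn + q = -2(p(n-1) + q) + 6n - 3.
Matching the n-coefficient: p = -2p + 6 ⇒ p = 2.
Matching constants: q = 2p - 2q - 3 ⇒ q = \frac{1}{3}.
General: h(n) = A·(-2)^n + 2 n + \frac{1}{3}.
Apply h(0) = -2: A + \frac{1}{3} = -2 ⇒ A = - \frac{7}{3}.
So h(n) = - \frac{7 \left(-2\right)^{n}}{3} + 2 n + \frac{1}{3}.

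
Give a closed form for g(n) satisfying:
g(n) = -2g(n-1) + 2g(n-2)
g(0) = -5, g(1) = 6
Characteristic equation: x² + 2x - 2 = 0.
Discriminant Δ = (-2)² + 4·(2) = 12.
Roots r₁,₂ = (-2 ± √12)/2, so r₁ = -1 + \sqrt{3}, r₂ = - \sqrt{3} - 1.
General solution: g(n) = A·r₁^n + B·r₂^n.
From the initial conditions, A + B = -5 and r₁A + r₂B = 6.
Since r₁ - r₂ = √12: A = (6 - (-5)r₂)/√12 = - \frac{5}{2} + \frac{\sqrt{3}}{6}, and B = -5 - A = - \frac{5}{2} - \frac{\sqrt{3}}{6}.
So g(n) = \left(- \frac{5}{2} + \frac{\sqrt{3}}{6}\right)\left(-1 + \sqrt{3}\right)^n + \left(- \frac{5}{2} - \frac{\sqrt{3}}{6}\right)\left(- \sqrt{3} - 1\right)^n.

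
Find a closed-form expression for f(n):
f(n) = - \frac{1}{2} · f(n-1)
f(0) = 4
Pure geometric recurrence with ratio - \frac{1}{2}.
By induction f(n) = f(0) · (- \frac{1}{2})^n = 4 \left(- \frac{1}{2}\right)^{n}.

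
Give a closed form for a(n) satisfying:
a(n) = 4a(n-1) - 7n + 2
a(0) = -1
First-order linear with linear forcing.
Homogeneous solution: a_h(n) = A·(4)^n.
Try particular a_p(n) = pn + q. Substituting:
  pn + q = 4(p(n-1) + q) - 7n + 2.
Matching the n-coefficient: p = 4p - 7 ⇒ p = \frac{7}{3}.
Matching constants: q = -4p + 4q + 2 ⇒ q = \frac{22}{9}.
General: a(n) = A·(4)^n + \frac{7 n}{3} + \frac{22}{9}.
Apply a(0) = -1: A + \frac{22}{9} = -1 ⇒ A = - \frac{31}{9}.
So a(n) = - \frac{31 \cdot 4^{n}}{9} + \frac{7 n}{3} + \frac{22}{9}.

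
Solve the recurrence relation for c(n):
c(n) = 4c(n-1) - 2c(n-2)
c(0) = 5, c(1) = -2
Characteristic equation: x² - 4x + 2 = 0.
Discriminant Δ = (4)² + 4·(-2) = 8.
Roots r₁,₂ = (4 ± √8)/2, so r₁ = \sqrt{2} + 2, r₂ = 2 - \sqrt{2}.
General solution: c(n) = A·r₁^n + B·r₂^n.
From the initial conditions, A + B = 5 and r₁A + r₂B = -2.
Since r₁ - r₂ = √8: A = (-2 - (5)r₂)/√8 = \frac{5}{2} - 3 \sqrt{2}, and B = 5 - A = \frac{5}{2} + 3 \sqrt{2}.
So c(n) = \left(\frac{5}{2} - 3 \sqrt{2}\right)\left(\sqrt{2} + 2\right)^n + \left(\frac{5}{2} + 3 \sqrt{2}\right)\left(2 - \sqrt{2}\right)^n.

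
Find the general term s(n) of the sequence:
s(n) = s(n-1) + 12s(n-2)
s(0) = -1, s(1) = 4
Characteristic equation: x² - x - 12 = 0, which factors as (x - (4))(x - (-3)) = 0.
Roots r₁ = 4, r₂ = -3 (distinct).
General solution: s(n) = A·(4)^n + B·(-3)^n.
From s(0) = -1: A + B = -1.
From s(1) = 4: 4A - 3B = 4.
Solving: A = \frac{1}{7}, B = - \frac{8}{7}.
So s(n) = - \frac{8 \left(-3\right)^{n}}{7} + \frac{4^{n}}{7}.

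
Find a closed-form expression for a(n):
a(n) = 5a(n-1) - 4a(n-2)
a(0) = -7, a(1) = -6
Characteristic equation: x² - 5x + 4 = 0, which factors as (x - (4))(x - (1)) = 0.
Roots r₁ = 4, r₂ = 1 (distinct).
General solution: a(n) = A·(4)^n + B·(1)^n.
From a(0) = -7: A + B = -7.
From a(1) = -6: 4A + B = -6.
Solving: A = \frac{1}{3}, B = - \frac{22}{3}.
So a(n) = \frac{4^{n}}{3} - \frac{22}{3}.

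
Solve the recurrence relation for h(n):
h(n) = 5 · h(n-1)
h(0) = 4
Pure geometric recurrence with ratio 5.
By induction h(n) = h(0) · (5)^n = 4 \cdot 5^{n}.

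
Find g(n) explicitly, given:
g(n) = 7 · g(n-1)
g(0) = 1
Pure geometric recurrence with ratio 7.
By induction g(n) = g(0) · (7)^n = 7^{n}.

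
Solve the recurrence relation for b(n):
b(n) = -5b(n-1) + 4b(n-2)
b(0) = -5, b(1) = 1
Characteristic equation: x² + 5x - 4 = 0.
Discriminant Δ = (-5)² + 4·(4) = 41.
Roots r₁,₂ = (-5 ± √41)/2, so r₁ = - \frac{5}{2} + \frac{\sqrt{41}}{2}, r₂ = - \frac{\sqrt{41}}{2} - \frac{5}{2}.
General solution: b(n) = A·r₁^n + B·r₂^n.
From the initial conditions, A + B = -5 and r₁A + r₂B = 1.
Since r₁ - r₂ = √41: A = (1 - (-5)r₂)/√41 = - \frac{5}{2} - \frac{23 \sqrt{41}}{82}, and B = -5 - A = - \frac{5}{2} + \frac{23 \sqrt{41}}{82}.
So b(n) = \left(- \frac{5}{2} - \frac{23 \sqrt{41}}{82}\right)\left(- \frac{5}{2} + \frac{\sqrt{41}}{2}\right)^n + \left(- \frac{5}{2} + \frac{23 \sqrt{41}}{82}\right)\left(- \frac{\sqrt{41}}{2} - \frac{5}{2}\right)^n.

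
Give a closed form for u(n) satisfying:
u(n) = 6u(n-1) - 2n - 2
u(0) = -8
First-order linear with linear forcing.
Homogeneous solution: u_h(n) = A·(6)^n.
Try particular u_p(n) = pn + q. Substituting:
  pn + q = 6(p(n-1) + q) - 2n - 2.
Matching the n-coefficient: p = 6p - 2 ⇒ p = \frac{2}{5}.
Matching constants: q = -6p + 6q - 2 ⇒ q = \frac{22}{25}.
General: u(n) = A·(6)^n + \frac{2 n}{5} + \frac{22}{25}.
Apply u(0) = -8: A + \frac{22}{25} = -8 ⇒ A = - \frac{222}{25}.
So u(n) = - \frac{222 \cdot 6^{n}}{25} + \frac{2 n}{5} + \frac{22}{25}.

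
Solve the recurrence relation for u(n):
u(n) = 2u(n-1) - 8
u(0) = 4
First-order linear non-homogeneous.
Homogeneous solution: u_h(n) = A·(2)^n.
Try constant particular solution u_p = K: K = 2K - 8 ⇒ K = 8.
General: u(n) = A·(2)^n + 8.
Apply u(0) = 4: A + 8 = 4 ⇒ A = -4.
So u(n) = 8 - 4 \cdot 2^{n}.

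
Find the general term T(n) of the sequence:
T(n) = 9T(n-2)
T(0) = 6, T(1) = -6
Characteristic equation: x² - 9 = 0, which factors as (x - (-3))(x - (3)) = 0.
Roots r₁ = -3, r₂ = 3 (distinct).
General solution: T(n) = A·(-3)^n + B·(3)^n.
From T(0) = 6: A + B = 6.
From T(1) = -6: -3A + 3B = -6.
Solving: A = 4, B = 2.
So T(n) = 4 \left(-3\right)^{n} + 2 \cdot 3^{n}.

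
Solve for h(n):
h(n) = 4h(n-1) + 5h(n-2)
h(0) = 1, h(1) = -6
Characteristic equation: x² - 4x - 5 = 0, which factors as (x - (-1))(x - (5)) = 0.
Roots r₁ = -1, r₂ = 5 (distinct).
General solution: h(n) = A·(-1)^n + B·(5)^n.
From h(0) = 1: A + B = 1.
From h(1) = -6: -A + 5B = -6.
Solving: A = \frac{11}{6}, B = - \frac{5}{6}.
So h(n) = \frac{11 \left(-1\right)^{n}}{6} - \frac{5 \cdot 5^{n}}{6}.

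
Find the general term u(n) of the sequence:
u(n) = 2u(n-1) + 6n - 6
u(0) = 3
First-order linear with linear forcing.
Homogeneous solution: u_h(n) = A·(2)^n.
Try particular u_p(n) = pn + q. Substituting:
  pn + q = 2(p(n-1) + q) + 6n - 6.
Matching the n-coefficient: p = 2p + 6 ⇒ p = -6.
Matching constants: q = -2p + 2q - 6 ⇒ q = -6.
General: u(n) = A·(2)^n - 6 n - 6.
Apply u(0) = 3: A - 6 = 3 ⇒ A = 9.
So u(n) = 9 \cdot 2^{n} - 6 n - 6.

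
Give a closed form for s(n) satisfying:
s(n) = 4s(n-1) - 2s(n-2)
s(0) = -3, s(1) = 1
Characteristic equation: x² - 4x + 2 = 0.
Discriminant Δ = (4)² + 4·(-2) = 8.
Roots r₁,₂ = (4 ± √8)/2, so r₁ = \sqrt{2} + 2, r₂ = 2 - \sqrt{2}.
General solution: s(n) = A·r₁^n + B·r₂^n.
From the initial conditions, A + B = -3 and r₁A + r₂B = 1.
Since r₁ - r₂ = √8: A = (1 - (-3)r₂)/√8 = - \frac{3}{2} + \frac{7 \sqrt{2}}{4}, and B = -3 - A = - \frac{7 \sqrt{2}}{4} - \frac{3}{2}.
So s(n) = \left(- \frac{3}{2} + \frac{7 \sqrt{2}}{4}\right)\left(\sqrt{2} + 2\right)^n + \left(- \frac{7 \sqrt{2}}{4} - \frac{3}{2}\right)\left(2 - \sqrt{2}\right)^n.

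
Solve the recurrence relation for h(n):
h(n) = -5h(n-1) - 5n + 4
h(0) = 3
First-order linear with linear forcing.
Homogeneous solution: h_h(n) = A·(-5)^n.
Try particular h_p(n) = pn + q. Substituting:
  pn + q = -5(p(n-1) + q) - 5n + 4.
Matching the n-coefficient: p = -5p - 5 ⇒ p = - \frac{5}{6}.
Matching constants: q = 5p - 5q + 4 ⇒ q = - \frac{1}{36}.
General: h(n) = A·(-5)^n - \frac{5 n}{6} - \frac{1}{36}.
Apply h(0) = 3: A - \frac{1}{36} = 3 ⇒ A = \frac{109}{36}.
So h(n) = \frac{109 \left(-5\right)^{n}}{36} - \frac{5 n}{6} - \frac{1}{36}.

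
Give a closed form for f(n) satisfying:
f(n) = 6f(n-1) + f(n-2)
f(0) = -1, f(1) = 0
Characteristic equation: x² - 6x - 1 = 0.
Discriminant Δ = (6)² + 4·(1) = 40.
Roots r₁,₂ = (6 ± √40)/2, so r₁ = 3 + \sqrt{10}, r₂ = 3 - \sqrt{10}.
General solution: f(n) = A·r₁^n + B·r₂^n.
From the initial conditions, A + B = -1 and r₁A + r₂B = 0.
Since r₁ - r₂ = √40: A = (0 - (-1)r₂)/√40 = - \frac{1}{2} + \frac{3 \sqrt{10}}{20}, and B = -1 - A = - \frac{1}{2} - \frac{3 \sqrt{10}}{20}.
So f(n) = \left(- \frac{1}{2} + \frac{3 \sqrt{10}}{20}\right)\left(3 + \sqrt{10}\right)^n + \left(- \frac{1}{2} - \frac{3 \sqrt{10}}{20}\right)\left(3 - \sqrt{10}\right)^n.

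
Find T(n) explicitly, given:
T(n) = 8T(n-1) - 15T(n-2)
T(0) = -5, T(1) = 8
Characteristic equation: x² - 8x + 15 = 0, which factors as (x - (5))(x - (3)) = 0.
Roots r₁ = 5, r₂ = 3 (distinct).
General solution: T(n) = A·(5)^n + B·(3)^n.
From T(0) = -5: A + B = -5.
From T(1) = 8: 5A + 3B = 8.
Solving: A = \frac{23}{2}, B = - \frac{33}{2}.
So T(n) = - \frac{33 \cdot 3^{n}}{2} + \frac{23 \cdot 5^{n}}{2}.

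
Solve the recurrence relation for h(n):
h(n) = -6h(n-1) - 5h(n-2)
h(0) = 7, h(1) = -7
Characteristic equation: x² + 6x + 5 = 0, which factors as (x - (-1))(x - (-5)) = 0.
Roots r₁ = -1, r₂ = -5 (distinct).
General solution: h(n) = A·(-1)^n + B·(-5)^n.
From h(0) = 7: A + B = 7.
From h(1) = -7: -A - 5B = -7.
Solving: A = 7, B = 0.
So h(n) = 7 \left(-1\right)^{n}.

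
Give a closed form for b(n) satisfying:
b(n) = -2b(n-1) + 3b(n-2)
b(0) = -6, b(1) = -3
Characteristic equation: x² + 2x - 3 = 0, which factors as (x - (1))(x - (-3)) = 0.
Roots r₁ = 1, r₂ = -3 (distinct).
General solution: b(n) = A·(1)^n + B·(-3)^n.
From b(0) = -6: A + B = -6.
From b(1) = -3: A - 3B = -3.
Solving: A = - \frac{21}{4}, B = - \frac{3}{4}.
So b(n) = - \frac{3 \left(-3\right)^{n}}{4} - \frac{21}{4}.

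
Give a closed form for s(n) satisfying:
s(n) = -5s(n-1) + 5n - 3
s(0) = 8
First-order linear with linear forcing.
Homogeneous solution: s_h(n) = A·(-5)^n.
Try particular s_p(n) = pn + q. Substituting:
  pn + q = -5(p(n-1) + q) + 5n - 3.
Matching the n-coefficient: p = -5p + 5 ⇒ p = \frac{5}{6}.
Matching constants: q = 5p - 5q - 3 ⇒ q = \frac{7}{36}.
General: s(n) = A·(-5)^n + \frac{5 n}{6} + \frac{7}{36}.
Apply s(0) = 8: A + \frac{7}{36} = 8 ⇒ A = \frac{281}{36}.
So s(n) = \frac{281 \left(-5\right)^{n}}{36} + \frac{5 n}{6} + \frac{7}{36}.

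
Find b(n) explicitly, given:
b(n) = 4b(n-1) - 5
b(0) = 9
First-order linear non-homogeneous.
Homogeneous solution: b_h(n) = A·(4)^n.
Try constant particular solution b_p = K: K = 4K - 5 ⇒ K = \frac{5}{3}.
General: b(n) = A·(4)^n + \frac{5}{3}.
Apply b(0) = 9: A + \frac{5}{3} = 9 ⇒ A = \frac{22}{3}.
So b(n) = \frac{22 \cdot 4^{n}}{3} + \frac{5}{3}.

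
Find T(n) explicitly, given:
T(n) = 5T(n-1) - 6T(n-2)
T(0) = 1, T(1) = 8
Characteristic equation: x² - 5x + 6 = 0, which factors as (x - (2))(x - (3)) = 0.
Roots r₁ = 2, r₂ = 3 (distinct).
General solution: T(n) = A·(2)^n + B·(3)^n.
From T(0) = 1: A + B = 1.
From T(1) = 8: 2A + 3B = 8.
Solving: A = -5, B = 6.
So T(n) = - 5 \cdot 2^{n} + 6 \cdot 3^{n}.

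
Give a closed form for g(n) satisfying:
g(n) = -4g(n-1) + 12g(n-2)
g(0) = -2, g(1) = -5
Characteristic equation: x² + 4x - 12 = 0, which factors as (x - (-6))(x - (2)) = 0.
Roots r₁ = -6, r₂ = 2 (distinct).
General solution: g(n) = A·(-6)^n + B·(2)^n.
From g(0) = -2: A + B = -2.
From g(1) = -5: -6A + 2B = -5.
Solving: A = \frac{1}{8}, B = - \frac{17}{8}.
So g(n) = \frac{\left(-6\right)^{n}}{8} - \frac{17 \cdot 2^{n}}{8}.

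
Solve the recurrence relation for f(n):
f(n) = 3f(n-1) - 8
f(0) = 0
First-order linear non-homogeneous.
Homogeneous solution: f_h(n) = A·(3)^n.
Try constant particular solution f_p = K: K = 3K - 8 ⇒ K = 4.
General: f(n) = A·(3)^n + 4.
Apply f(0) = 0: A + 4 = 0 ⇒ A = -4.
So f(n) = 4 - 4 \cdot 3^{n}.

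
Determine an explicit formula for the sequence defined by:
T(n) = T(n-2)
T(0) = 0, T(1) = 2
Characteristic equation: x² - 1 = 0, which factors as (x - (-1))(x - (1)) = 0.
Roots r₁ = -1, r₂ = 1 (distinct).
General solution: T(n) = A·(-1)^n + B·(1)^n.
From T(0) = 0: A + B = 0.
From T(1) = 2: -A + B = 2.
Solving: A = -1, B = 1.
So T(n) = 1 - \left(-1\right)^{n}.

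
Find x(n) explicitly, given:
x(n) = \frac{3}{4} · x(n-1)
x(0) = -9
Pure geometric recurrence with ratio \frac{3}{4}.
By induction x(n) = x(0) · (\frac{3}{4})^n = - 9 \left(\frac{3}{4}\right)^{n}.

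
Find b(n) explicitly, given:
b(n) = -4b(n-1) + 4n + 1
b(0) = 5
First-order linear with linear forcing.
Homogeneous solution: b_h(n) = A·(-4)^n.
Try particular b_p(n) = pn + q. Substituting:
  pn + q = -4(p(n-1) + q) + 4n + 1.
Matching the n-coefficient: p = -4p + 4 ⇒ p = \frac{4}{5}.
Matching constants: q = 4p - 4q + 1 ⇒ q = \frac{21}{25}.
General: b(n) = A·(-4)^n + \frac{4 n}{5} + \frac{21}{25}.
Apply b(0) = 5: A + \frac{21}{25} = 5 ⇒ A = \frac{104}{25}.
So b(n) = \frac{104 \left(-4\right)^{n}}{25} + \frac{4 n}{5} + \frac{21}{25}.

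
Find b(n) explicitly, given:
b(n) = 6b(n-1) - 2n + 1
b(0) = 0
First-order linear with linear forcing.
Homogeneous solution: b_h(n) = A·(6)^n.
Try particular b_p(n) = pn + q. Substituting:
  pn + q = 6(p(n-1) + q) - 2n + 1.
Matching the n-coefficient: p = 6p - 2 ⇒ p = \frac{2}{5}.
Matching constants: q = -6p + 6q + 1 ⇒ q = \frac{7}{25}.
General: b(n) = A·(6)^n + \frac{2 n}{5} + \frac{7}{25}.
Apply b(0) = 0: A + \frac{7}{25} = 0 ⇒ A = - \frac{7}{25}.
So b(n) = - \frac{7 \cdot 6^{n}}{25} + \frac{2 n}{5} + \frac{7}{25}.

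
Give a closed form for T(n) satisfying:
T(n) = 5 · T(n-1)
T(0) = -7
Pure geometric recurrence with ratio 5.
By induction T(n) = T(0) · (5)^n = - 7 \cdot 5^{n}.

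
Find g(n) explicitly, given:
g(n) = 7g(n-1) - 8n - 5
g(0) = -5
First-order linear with linear forcing.
Homogeneous solution: g_h(n) = A·(7)^n.
Try particular g_p(n) = pn + q. Substituting:
  pn + q = 7(p(n-1) + q) - 8n - 5.
Matching the n-coefficient: p = 7p - 8 ⇒ p = \frac{4}{3}.
Matching constants: q = -7p + 7q - 5 ⇒ q = \frac{43}{18}.
General: g(n) = A·(7)^n + \frac{4 n}{3} + \frac{43}{18}.
Apply g(0) = -5: A + \frac{43}{18} = -5 ⇒ A = - \frac{133}{18}.
So g(n) = - \frac{133 \cdot 7^{n}}{18} + \frac{4 n}{3} + \frac{43}{18}.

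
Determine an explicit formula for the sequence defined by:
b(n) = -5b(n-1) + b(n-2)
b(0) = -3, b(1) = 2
Characteristic equation: x² + 5x - 1 = 0.
Discriminant Δ = (-5)² + 4·(1) = 29.
Roots r₁,₂ = (-5 ± √29)/2, so r₁ = - \frac{5}{2} + \frac{\sqrt{29}}{2}, r₂ = - \frac{\sqrt{29}}{2} - \frac{5}{2}.
General solution: b(n) = A·r₁^n + B·r₂^n.
From the initial conditions, A + B = -3 and r₁A + r₂B = 2.
Since r₁ - r₂ = √29: A = (2 - (-3)r₂)/√29 = - \frac{3}{2} - \frac{11 \sqrt{29}}{58}, and B = -3 - A = - \frac{3}{2} + \frac{11 \sqrt{29}}{58}.
So b(n) = \left(- \frac{3}{2} - \frac{11 \sqrt{29}}{58}\right)\left(- \frac{5}{2} + \frac{\sqrt{29}}{2}\right)^n + \left(- \frac{3}{2} + \frac{11 \sqrt{29}}{58}\right)\left(- \frac{\sqrt{29}}{2} - \frac{5}{2}\right)^n.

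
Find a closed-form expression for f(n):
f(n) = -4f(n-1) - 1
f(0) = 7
First-order linear non-homogeneous.
Homogeneous solution: f_h(n) = A·(-4)^n.
Try constant particular solution f_p = K: K = -4K - 1 ⇒ K = - \frac{1}{5}.
General: f(n) = A·(-4)^n - \frac{1}{5}.
Apply f(0) = 7: A - \frac{1}{5} = 7 ⇒ A = \frac{36}{5}.
So f(n) = \frac{36 \left(-4\right)^{n}}{5} - \frac{1}{5}.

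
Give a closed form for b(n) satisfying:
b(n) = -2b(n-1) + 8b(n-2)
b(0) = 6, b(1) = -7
Characteristic equation: x² + 2x - 8 = 0, which factors as (x - (2))(x - (-4)) = 0.
Roots r₁ = 2, r₂ = -4 (distinct).
General solution: b(n) = A·(2)^n + B·(-4)^n.
From b(0) = 6: A + B = 6.
From b(1) = -7: 2A - 4B = -7.
Solving: A = \frac{17}{6}, B = \frac{19}{6}.
So b(n) = \frac{19 \left(-4\right)^{n}}{6} + \frac{17 \cdot 2^{n}}{6}.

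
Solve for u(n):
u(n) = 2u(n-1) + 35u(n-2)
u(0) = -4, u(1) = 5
Characteristic equation: x² - 2x - 35 = 0, which factors as (x - (-5))(x - (7)) = 0.
Roots r₁ = -5, r₂ = 7 (distinct).
General solution: u(n) = A·(-5)^n + B·(7)^n.
From u(0) = -4: A + B = -4.
From u(1) = 5: -5A + 7B = 5.
Solving: A = - \frac{11}{4}, B = - \frac{5}{4}.
So u(n) = - \frac{11 \left(-5\right)^{n}}{4} - \frac{5 \cdot 7^{n}}{4}.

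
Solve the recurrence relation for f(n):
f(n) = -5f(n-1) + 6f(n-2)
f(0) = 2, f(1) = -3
Characteristic equation: x² + 5x - 6 = 0, which factors as (x - (1))(x - (-6)) = 0.
Roots r₁ = 1, r₂ = -6 (distinct).
General solution: f(n) = A·(1)^n + B·(-6)^n.
From f(0) = 2: A + B = 2.
From f(1) = -3: A - 6B = -3.
Solving: A = \frac{9}{7}, B = \frac{5}{7}.
So f(n) = \frac{5 \left(-6\right)^{n}}{7} + \frac{9}{7}.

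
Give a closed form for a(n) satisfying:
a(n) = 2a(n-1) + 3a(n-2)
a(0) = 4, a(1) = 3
Characteristic equation: x² - 2x - 3 = 0, which factors as (x - (-1))(x - (3)) = 0.
Roots r₁ = -1, r₂ = 3 (distinct).
General solution: a(n) = A·(-1)^n + B·(3)^n.
From a(0) = 4: A + B = 4.
From a(1) = 3: -A + 3B = 3.
Solving: A = \frac{9}{4}, B = \frac{7}{4}.
So a(n) = \frac{9 \left(-1\right)^{n}}{4} + \frac{7 \cdot 3^{n}}{4}.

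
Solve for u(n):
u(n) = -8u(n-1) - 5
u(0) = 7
First-order linear non-homogeneous.
Homogeneous solution: u_h(n) = A·(-8)^n.
Try constant particular solution u_p = K: K = -8K - 5 ⇒ K = - \frac{5}{9}.
General: u(n) = A·(-8)^n - \frac{5}{9}.
Apply u(0) = 7: A - \frac{5}{9} = 7 ⇒ A = \frac{68}{9}.
So u(n) = \frac{68 \left(-8\right)^{n}}{9} - \frac{5}{9}.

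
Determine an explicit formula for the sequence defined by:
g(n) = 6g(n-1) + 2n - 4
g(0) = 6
First-order linear with linear forcing.
Homogeneous solution: g_h(n) = A·(6)^n.
Try particular g_p(n) = pn + q. Substituting:
  pn + q = 6(p(n-1) + q) + 2n - 4.
Matching the n-coefficient: p = 6p + 2 ⇒ p = - \frac{2}{5}.
Matching constants: q = -6p + 6q - 4 ⇒ q = \frac{8}{25}.
General: g(n) = A·(6)^n - \frac{2 n}{5} + \frac{8}{25}.
Apply g(0) = 6: A + \frac{8}{25} = 6 ⇒ A = \frac{142}{25}.
So g(n) = \frac{142 \cdot 6^{n}}{25} - \frac{2 n}{5} + \frac{8}{25}.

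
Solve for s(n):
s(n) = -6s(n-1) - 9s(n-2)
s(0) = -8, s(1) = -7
Characteristic equation: x² + 6x + 9 = 0, which is (x - (-3))².
Repeated root r = -3.
General solution: s(n) = (A + Bn)·(-3)^n.
From s(0) = -8: A = -8.
From s(1) = -7: (A + B)·(-3) = -7 ⇒ B = \frac{31}{3}.
So s(n) = \left(\frac{31 n}{3} - 8\right) \cdot (-3)^n.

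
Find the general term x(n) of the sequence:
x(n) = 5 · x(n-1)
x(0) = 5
Pure geometric recurrence with ratio 5.
By induction x(n) = x(0) · (5)^n = 5 \cdot 5^{n}.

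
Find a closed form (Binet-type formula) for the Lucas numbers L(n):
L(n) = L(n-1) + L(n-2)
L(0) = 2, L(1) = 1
This is the Lucas sequence.
Characteristic equation: x² - x - 1 = 0; roots r₁ = \frac{1}{2} + \frac{\sqrt{5}}{2}, r₂ = \frac{1}{2} - \frac{\sqrt{5}}{2}.
General: L(n) = A·r₁^n + B·r₂^n. Solving with L(0)=2, L(1)=1 gives A = 1, B = 1.
So L(n) = 2^{- n} \left(\left(1 - \sqrt{5}\right)^{n} + \left(1 + \sqrt{5}\right)^{n}\right).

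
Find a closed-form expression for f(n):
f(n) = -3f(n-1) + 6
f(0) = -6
First-order linear non-homogeneous.
Homogeneous solution: f_h(n) = A·(-3)^n.
Try constant particular solution f_p = K: K = -3K + 6 ⇒ K = \frac{3}{2}.
General: f(n) = A·(-3)^n + \frac{3}{2}.
Apply f(0) = -6: A + \frac{3}{2} = -6 ⇒ A = - \frac{15}{2}.
So f(n) = \frac{3}{2} - \frac{15 \left(-3\right)^{n}}{2}.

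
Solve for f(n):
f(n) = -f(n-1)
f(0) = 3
This is a homogeneous first-order recurrence with ratio -1.
By induction f(n) = f(0) · (-1)^n = 3 \left(-1\right)^{n}.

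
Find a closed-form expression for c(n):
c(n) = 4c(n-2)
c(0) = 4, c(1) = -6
Characteristic equation: x² - 4 = 0, which factors as (x - (2))(x - (-2)) = 0.
Roots r₁ = 2, r₂ = -2 (distinct).
General solution: c(n) = A·(2)^n + B·(-2)^n.
From c(0) = 4: A + B = 4.
From c(1) = -6: 2A - 2B = -6.
Solving: A = \frac{1}{2}, B = \frac{7}{2}.
So c(n) = \frac{7 \left(-2\right)^{n}}{2} + \frac{2^{n}}{2}.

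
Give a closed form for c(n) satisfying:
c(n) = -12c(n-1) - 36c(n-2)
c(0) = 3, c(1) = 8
Characteristic equation: x² + 12x + 36 = 0, which is (x - (-6))².
Repeated root r = -6.
General solution: c(n) = (A + Bn)·(-6)^n.
From c(0) = 3: A = 3.
From c(1) = 8: (A + B)·(-6) = 8 ⇒ B = - \frac{13}{3}.
So c(n) = \left(3 - \frac{13 n}{3}\right) \cdot (-6)^n.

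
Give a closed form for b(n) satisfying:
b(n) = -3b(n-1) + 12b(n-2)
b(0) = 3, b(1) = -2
Characteristic equation: x² + 3x - 12 = 0.
Discriminant Δ = (-3)² + 4·(12) = 57.
Roots r₁,₂ = (-3 ± √57)/2, so r₁ = - \frac{3}{2} + \frac{\sqrt{57}}{2}, r₂ = - \frac{\sqrt{57}}{2} - \frac{3}{2}.
General solution: b(n) = A·r₁^n + B·r₂^n.
From the initial conditions, A + B = 3 and r₁A + r₂B = -2.
Since r₁ - r₂ = √57: A = (-2 - (3)r₂)/√57 = \frac{5 \sqrt{57}}{114} + \frac{3}{2}, and B = 3 - A = \frac{3}{2} - \frac{5 \sqrt{57}}{114}.
So b(n) = \left(\frac{5 \sqrt{57}}{114} + \frac{3}{2}\right)\left(- \frac{3}{2} + \frac{\sqrt{57}}{2}\right)^n + \left(\frac{3}{2} - \frac{5 \sqrt{57}}{114}\right)\left(- \frac{\sqrt{57}}{2} - \frac{3}{2}\right)^n.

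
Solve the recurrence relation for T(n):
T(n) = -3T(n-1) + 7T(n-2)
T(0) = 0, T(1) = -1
Characteristic equation: x² + 3x - 7 = 0.
Discriminant Δ = (-3)² + 4·(7) = 37.
Roots r₁,₂ = (-3 ± √37)/2, so r₁ = - \frac{3}{2} + \frac{\sqrt{37}}{2}, r₂ = - \frac{\sqrt{37}}{2} - \frac{3}{2}.
General solution: T(n) = A·r₁^n + B·r₂^n.
From the initial conditions, A + B = 0 and r₁A + r₂B = -1.
Since r₁ - r₂ = √37: A = (-1 - (0)r₂)/√37 = - \frac{\sqrt{37}}{37}, and B = 0 - A = \frac{\sqrt{37}}{37}.
So T(n) = \left(- \frac{\sqrt{37}}{37}\right)\left(- \frac{3}{2} + \frac{\sqrt{37}}{2}\right)^n + \left(\frac{\sqrt{37}}{37}\right)\left(- \frac{\sqrt{37}}{2} - \frac{3}{2}\right)^n.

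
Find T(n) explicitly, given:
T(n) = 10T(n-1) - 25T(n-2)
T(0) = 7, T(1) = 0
Characteristic equation: x² - 10x + 25 = 0, which is (x - (5))².
Repeated root r = 5.
General solution: T(n) = (A + Bn)·(5)^n.
From T(0) = 7: A = 7.
From T(1) = 0: (A + B)·(5) = 0 ⇒ B = -7.
So T(n) = \left(7 - 7 n\right) \cdot (5)^n.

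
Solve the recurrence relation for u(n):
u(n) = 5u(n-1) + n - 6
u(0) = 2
First-order linear with linear forcing.
Homogeneous solution: u_h(n) = A·(5)^n.
Try particular u_p(n) = pn + q. Substituting:
  pn + q = 5(p(n-1) + q) + n - 6.
Matching the n-coefficient: p = 5p + 1 ⇒ p = - \frac{1}{4}.
Matching constants: q = -5p + 5q - 6 ⇒ q = \frac{19}{16}.
General: u(n) = A·(5)^n - \frac{n}{4} + \frac{19}{16}.
Apply u(0) = 2: A + \frac{19}{16} = 2 ⇒ A = \frac{13}{16}.
So u(n) = \frac{13 \cdot 5^{n}}{16} - \frac{n}{4} + \frac{19}{16}.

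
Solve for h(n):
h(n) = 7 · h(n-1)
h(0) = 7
Pure geometric recurrence with ratio 7.
By induction h(n) = h(0) · (7)^n = 7 \cdot 7^{n}.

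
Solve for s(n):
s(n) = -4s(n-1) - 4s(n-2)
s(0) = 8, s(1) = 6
Characteristic equation: x² + 4x + 4 = 0, which is (x - (-2))².
Repeated root r = -2.
General solution: s(n) = (A + Bn)·(-2)^n.
From s(0) = 8: A = 8.
From s(1) = 6: (A + B)·(-2) = 6 ⇒ B = -11.
So s(n) = \left(8 - 11 n\right) \cdot (-2)^n.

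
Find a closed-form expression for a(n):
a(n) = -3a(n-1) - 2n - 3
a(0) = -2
First-order linear with linear forcing.
Homogeneous solution: a_h(n) = A·(-3)^n.
Try particular a_p(n) = pn + q. Substituting:
  pn + q = -3(p(n-1) + q) - 2n - 3.
Matching the n-coefficient: p = -3p - 2 ⇒ p = - \frac{1}{2}.
Matching constants: q = 3p - 3q - 3 ⇒ q = - \frac{9}{8}.
General: a(n) = A·(-3)^n - \frac{n}{2} - \frac{9}{8}.
Apply a(0) = -2: A - \frac{9}{8} = -2 ⇒ A = - \frac{7}{8}.
So a(n) = - \frac{7 \left(-3\right)^{n}}{8} - \frac{n}{2} - \frac{9}{8}.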